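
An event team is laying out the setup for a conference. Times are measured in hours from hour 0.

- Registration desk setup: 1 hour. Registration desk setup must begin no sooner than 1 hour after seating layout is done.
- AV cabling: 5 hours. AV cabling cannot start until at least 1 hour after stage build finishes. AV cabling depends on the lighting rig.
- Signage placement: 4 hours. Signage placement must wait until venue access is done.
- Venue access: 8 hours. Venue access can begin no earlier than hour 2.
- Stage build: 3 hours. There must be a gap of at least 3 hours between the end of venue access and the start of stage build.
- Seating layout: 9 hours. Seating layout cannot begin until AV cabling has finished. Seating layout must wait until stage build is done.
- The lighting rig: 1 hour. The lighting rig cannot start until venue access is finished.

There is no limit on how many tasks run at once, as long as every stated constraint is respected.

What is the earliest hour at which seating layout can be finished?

31

Venue access waits on its own release at hour 2, so it starts at hour 2 and finishes at 2 + 8 = hour 10.
After venue access (finishes hour 10), the lighting rig can start at hour 10 and finishes at hour 11.
After venue access (finishes hour 10, plus 3-hour gap → hour 13), stage build can start at hour 13 and finishes at hour 16.
AV cabling has to wait for stage build (finishes hour 16, plus 1-hour gap → hour 17); the lighting rig (finishes hour 11). The latest of these is hour 17, so AV cabling runs hour 17 to 17 + 5 = hour 22.
For seating layout: AV cabling (finishes hour 22); stage build (finishes hour 16). Taking the maximum gives a start of hour 22, and it finishes at 22 + 9 = hour 31.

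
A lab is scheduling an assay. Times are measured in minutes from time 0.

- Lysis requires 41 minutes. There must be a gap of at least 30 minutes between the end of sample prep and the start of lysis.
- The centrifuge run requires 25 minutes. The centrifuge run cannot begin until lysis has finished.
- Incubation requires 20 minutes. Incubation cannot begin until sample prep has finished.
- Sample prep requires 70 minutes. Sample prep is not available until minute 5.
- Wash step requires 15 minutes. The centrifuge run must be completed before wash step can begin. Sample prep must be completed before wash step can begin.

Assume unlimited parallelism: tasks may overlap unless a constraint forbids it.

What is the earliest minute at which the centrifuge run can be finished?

171

After its own release at minute 5, sample prep can start at minute 5 and finishes at minute 75.
Lysis waits on sample prep (finishes minute 75, plus 30-minute gap → minute 105), so it starts at minute 105 and finishes at 105 + 41 = minute 146.
After lysis (finishes minute 146), the centrifuge run can start at minute 146 and finishes at minute 171.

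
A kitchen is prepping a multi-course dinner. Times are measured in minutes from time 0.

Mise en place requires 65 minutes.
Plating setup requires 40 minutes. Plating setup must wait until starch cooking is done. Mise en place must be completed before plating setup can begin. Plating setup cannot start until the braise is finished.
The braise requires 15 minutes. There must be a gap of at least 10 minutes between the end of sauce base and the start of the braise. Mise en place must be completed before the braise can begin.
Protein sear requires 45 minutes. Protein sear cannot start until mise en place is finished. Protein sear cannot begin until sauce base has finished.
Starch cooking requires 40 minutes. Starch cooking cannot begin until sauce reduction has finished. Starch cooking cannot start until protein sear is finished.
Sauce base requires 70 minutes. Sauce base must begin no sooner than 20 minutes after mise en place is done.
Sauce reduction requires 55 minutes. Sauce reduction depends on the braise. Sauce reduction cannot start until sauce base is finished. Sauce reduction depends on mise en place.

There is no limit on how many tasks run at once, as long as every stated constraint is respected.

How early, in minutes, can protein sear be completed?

Mise en place can start immediately at minute 0; it finishes at minute 65.
Sauce base cannot begin until mise en place (finishes minute 65, plus 20-minute gap → minute 85). It runs from minute 85 to 85 + 70 = minute 155.
Protein sear has to wait for mise en place (finishes minute 65); sauce base (finishes minute 155). The latest of these is minute 155, so protein sear runs minute 155 to 155 + 45 = minute 200.

200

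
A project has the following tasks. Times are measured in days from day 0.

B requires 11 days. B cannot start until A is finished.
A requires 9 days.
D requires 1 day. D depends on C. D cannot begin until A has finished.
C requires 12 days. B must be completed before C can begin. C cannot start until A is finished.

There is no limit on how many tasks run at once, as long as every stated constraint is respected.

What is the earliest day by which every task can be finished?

33

A has no prerequisites, so it starts at day 0 and finishes at day 9.
After A (finishes day 9), B can start at day 9 and finishes at day 20.
For C: B (finishes day 20); A (finishes day 9). Taking the maximum gives a start of day 20, and it finishes at 20 + 12 = day 32.
D cannot start until C (finishes day 32); A (finishes day 9). The controlling bound is day 32, so D finishes at 32 + 1 = day 33.
All tasks are finished once the last one completes. Finish times: A at 9, B at 20, C at 32, D at 33. The latest is day 33.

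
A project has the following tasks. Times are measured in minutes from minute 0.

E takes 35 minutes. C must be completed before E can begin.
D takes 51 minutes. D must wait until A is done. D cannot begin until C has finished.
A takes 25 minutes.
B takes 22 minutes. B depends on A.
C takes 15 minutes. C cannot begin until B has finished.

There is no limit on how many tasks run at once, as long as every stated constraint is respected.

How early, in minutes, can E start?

A can start immediately at minute 0; it finishes at minute 25.
B waits on A (finishes minute 25), so it starts at minute 25 and finishes at 25 + 22 = minute 47.
C waits on B (finishes minute 47), so it starts at minute 47 and finishes at 47 + 15 = minute 62.
E waits on C (finishes minute 62), so the earliest it can start is minute 62.

62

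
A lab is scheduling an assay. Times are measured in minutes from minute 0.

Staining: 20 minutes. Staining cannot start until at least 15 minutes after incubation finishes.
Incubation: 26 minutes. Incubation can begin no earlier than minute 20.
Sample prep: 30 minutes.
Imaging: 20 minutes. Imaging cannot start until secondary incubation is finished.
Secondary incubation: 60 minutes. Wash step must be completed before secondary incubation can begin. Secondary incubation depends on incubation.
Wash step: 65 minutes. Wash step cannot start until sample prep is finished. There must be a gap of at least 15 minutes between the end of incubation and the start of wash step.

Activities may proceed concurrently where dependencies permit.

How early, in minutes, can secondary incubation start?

Incubation waits on its own release at minute 20, so it starts at minute 20 and finishes at 20 + 26 = minute 46.
Sample prep can start immediately at minute 0; it finishes at minute 30.
For wash step: sample prep (finishes minute 30); incubation (finishes minute 46, plus 15-minute gap → minute 61). Taking the maximum gives a start of minute 61, and it finishes at 61 + 65 = minute 126.
Secondary incubation waits on wash step (finishes minute 126); incubation (finishes minute 46). The latest of these is minute 126, which is the earliest secondary incubation can start.

126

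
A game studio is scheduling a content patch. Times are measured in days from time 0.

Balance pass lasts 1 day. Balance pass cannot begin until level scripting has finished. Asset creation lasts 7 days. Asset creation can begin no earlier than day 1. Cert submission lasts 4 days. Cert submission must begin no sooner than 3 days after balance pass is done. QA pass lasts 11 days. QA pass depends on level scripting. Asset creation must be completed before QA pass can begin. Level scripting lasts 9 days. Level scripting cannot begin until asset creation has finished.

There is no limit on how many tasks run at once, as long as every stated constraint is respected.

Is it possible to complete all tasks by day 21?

Asset creation cannot begin until its own release at day 1. It runs from day 1 to 1 + 7 = day 8.
Level scripting cannot begin until asset creation (finishes day 8). It runs from day 8 to 8 + 9 = day 17.
QA pass has to wait for level scripting (finishes day 17); asset creation (finishes day 8). The latest of these is day 17, so QA pass runs day 17 to 17 + 11 = day 28.
After level scripting (finishes day 17), balance pass can start at day 17 and finishes at day 18.
After balance pass (finishes day 18, plus 3-day gap → day 21), cert submission can start at day 21 and finishes at day 25.
The earliest everything can be done is day 28, which is after the deadline of 21, so it is not possible.

No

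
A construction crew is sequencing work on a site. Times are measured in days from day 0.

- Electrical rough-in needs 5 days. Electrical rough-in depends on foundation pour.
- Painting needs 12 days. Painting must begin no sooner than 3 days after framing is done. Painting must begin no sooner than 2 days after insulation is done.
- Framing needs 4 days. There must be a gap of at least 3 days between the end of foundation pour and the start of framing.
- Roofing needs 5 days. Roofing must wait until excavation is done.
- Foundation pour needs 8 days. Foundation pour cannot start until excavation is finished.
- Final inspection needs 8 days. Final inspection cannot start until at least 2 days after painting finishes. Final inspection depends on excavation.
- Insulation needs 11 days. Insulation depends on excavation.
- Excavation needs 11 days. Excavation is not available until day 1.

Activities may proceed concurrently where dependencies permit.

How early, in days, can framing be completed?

After its own release at day 1, excavation can start at day 1 and finishes at day 12.
After excavation (finishes day 12), foundation pour can start at day 12 and finishes at day 20.
After foundation pour (finishes day 20, plus 3-day gap → day 23), framing can start at day 23 and finishes at day 27.

27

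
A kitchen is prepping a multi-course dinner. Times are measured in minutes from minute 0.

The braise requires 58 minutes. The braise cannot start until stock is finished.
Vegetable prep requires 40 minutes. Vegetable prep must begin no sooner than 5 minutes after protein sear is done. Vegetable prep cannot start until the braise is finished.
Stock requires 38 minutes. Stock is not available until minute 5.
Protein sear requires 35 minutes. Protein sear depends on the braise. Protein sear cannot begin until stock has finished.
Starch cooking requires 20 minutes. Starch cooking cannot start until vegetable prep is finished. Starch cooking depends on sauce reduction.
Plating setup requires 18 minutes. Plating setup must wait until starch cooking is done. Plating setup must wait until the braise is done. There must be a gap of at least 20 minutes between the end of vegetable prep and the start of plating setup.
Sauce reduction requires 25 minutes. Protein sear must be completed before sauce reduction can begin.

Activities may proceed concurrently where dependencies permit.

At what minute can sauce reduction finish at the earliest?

161

After its own release at minute 5, stock can start at minute 5 and finishes at minute 43.
The braise waits on stock (finishes minute 43), so it starts at minute 43 and finishes at 43 + 58 = minute 101.
Protein sear needs all of the braise (finishes minute 101); stock (finishes minute 43). That puts its earliest start at minute 101; it finishes at 101 + 35 = minute 136.
Sauce reduction waits on protein sear (finishes minute 136), so it starts at minute 136 and finishes at 136 + 25 = minute 161.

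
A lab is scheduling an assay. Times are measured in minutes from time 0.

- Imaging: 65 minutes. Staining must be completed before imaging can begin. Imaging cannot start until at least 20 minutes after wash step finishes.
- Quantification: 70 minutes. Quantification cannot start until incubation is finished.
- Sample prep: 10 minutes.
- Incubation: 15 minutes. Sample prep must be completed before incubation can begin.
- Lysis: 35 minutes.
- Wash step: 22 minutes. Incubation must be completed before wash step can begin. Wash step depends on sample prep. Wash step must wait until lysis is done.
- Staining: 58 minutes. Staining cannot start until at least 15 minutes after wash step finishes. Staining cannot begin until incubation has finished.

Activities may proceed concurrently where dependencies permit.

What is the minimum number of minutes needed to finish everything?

Nothing blocks lysis, so it runs from minute 0 to minute 35.
Sample prep can start immediately at minute 0; it finishes at minute 10.
Incubation waits on sample prep (finishes minute 10), so it starts at minute 10 and finishes at 10 + 15 = minute 25.
Quantification cannot begin until incubation (finishes minute 25). It runs from minute 25 to 25 + 70 = minute 95.
Wash step has to wait for incubation (finishes minute 25); sample prep (finishes minute 10); lysis (finishes minute 35). The latest of these is minute 35, so wash step runs minute 35 to 35 + 22 = minute 57.
Staining cannot start until wash step (finishes minute 57, plus 15-minute gap → minute 72); incubation (finishes minute 25). The controlling bound is minute 72, so staining finishes at 72 + 58 = minute 130.
Imaging needs all of staining (finishes minute 130); wash step (finishes minute 57, plus 20-minute gap → minute 77). That puts its earliest start at minute 130; it finishes at 130 + 65 = minute 195.
All tasks are finished once the last one completes. Finish times: Sample prep at 10, Lysis at 35, Incubation at 25, Wash step at 57, Staining at 130, Imaging at 195, Quantification at 95. The latest is minute 195.

195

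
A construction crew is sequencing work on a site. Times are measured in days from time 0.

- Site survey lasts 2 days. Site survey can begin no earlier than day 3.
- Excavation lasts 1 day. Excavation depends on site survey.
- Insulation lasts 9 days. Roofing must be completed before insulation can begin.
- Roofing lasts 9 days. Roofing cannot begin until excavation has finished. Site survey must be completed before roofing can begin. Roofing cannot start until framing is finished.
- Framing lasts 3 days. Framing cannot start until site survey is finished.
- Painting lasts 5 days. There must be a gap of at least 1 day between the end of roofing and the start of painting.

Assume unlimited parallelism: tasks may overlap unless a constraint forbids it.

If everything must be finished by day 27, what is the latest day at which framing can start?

6

To finish by day 27, insulation (duration 9) must start no later than day 18.
Nothing follows painting; the deadline of day 27 is its only limit. It must start by 27 − 5 = day 22.
Roofing must finish in time for insulation (must start by day 18); painting (must start by day 22, minus 1-day gap → day 21). The tightest is day 18, so roofing must start by 18 − 9 = day 9.
Since roofing (must start by day 9) depends on it, framing must finish by day 9. Backing off its 3-day duration gives a latest start of day 6.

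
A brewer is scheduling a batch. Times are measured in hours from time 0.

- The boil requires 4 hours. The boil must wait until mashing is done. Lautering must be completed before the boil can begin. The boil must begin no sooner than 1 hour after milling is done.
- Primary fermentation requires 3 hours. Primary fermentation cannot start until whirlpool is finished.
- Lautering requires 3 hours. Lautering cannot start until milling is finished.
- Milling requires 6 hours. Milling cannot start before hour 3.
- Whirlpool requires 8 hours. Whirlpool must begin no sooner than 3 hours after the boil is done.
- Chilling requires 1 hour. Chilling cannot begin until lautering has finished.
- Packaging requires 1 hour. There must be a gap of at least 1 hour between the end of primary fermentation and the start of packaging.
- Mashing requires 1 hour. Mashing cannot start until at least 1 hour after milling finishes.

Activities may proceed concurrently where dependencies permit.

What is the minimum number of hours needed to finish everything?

32

Milling waits on its own release at hour 3, so it starts at hour 3 and finishes at 3 + 6 = hour 9.
Lautering cannot begin until milling (finishes hour 9). It runs from hour 9 to 9 + 3 = hour 12.
After lautering (finishes hour 12), chilling can start at hour 12 and finishes at hour 13.
Mashing waits on milling (finishes hour 9, plus 1-hour gap → hour 10), so it starts at hour 10 and finishes at 10 + 1 = hour 11.
The boil cannot start until mashing (finishes hour 11); lautering (finishes hour 12); milling (finishes hour 9, plus 1-hour gap → hour 10). The controlling bound is hour 12, so the boil finishes at 12 + 4 = hour 16.
Whirlpool cannot begin until the boil (finishes hour 16, plus 3-hour gap → hour 19). It runs from hour 19 to 19 + 8 = hour 27.
Primary fermentation waits on whirlpool (finishes hour 27), so it starts at hour 27 and finishes at 27 + 3 = hour 30.
Packaging waits on primary fermentation (finishes hour 30, plus 1-hour gap → hour 31), so it starts at hour 31 and finishes at 31 + 1 = hour 32.
All tasks are finished once the last one completes. Finish times: Milling at 9, Mashing at 11, Lautering at 12, The boil at 16, Whirlpool at 27, Chilling at 13, Primary fermentation at 30, Packaging at 32. The latest is hour 32.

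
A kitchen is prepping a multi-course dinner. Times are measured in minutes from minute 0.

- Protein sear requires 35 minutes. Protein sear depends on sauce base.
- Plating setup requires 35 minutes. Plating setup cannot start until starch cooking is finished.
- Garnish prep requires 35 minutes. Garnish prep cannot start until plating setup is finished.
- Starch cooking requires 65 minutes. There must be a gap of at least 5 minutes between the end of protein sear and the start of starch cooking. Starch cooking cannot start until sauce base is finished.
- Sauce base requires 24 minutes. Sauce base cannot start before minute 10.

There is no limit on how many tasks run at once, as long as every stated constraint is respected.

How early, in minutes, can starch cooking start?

Sauce base cannot begin until its own release at minute 10. It runs from minute 10 to 10 + 24 = minute 34.
Protein sear waits on sauce base (finishes minute 34), so it starts at minute 34 and finishes at 34 + 35 = minute 69.
Starch cooking waits on protein sear (finishes minute 69, plus 5-minute gap → minute 74); sauce base (finishes minute 34). The latest of these is minute 74, which is the earliest starch cooking can start.

74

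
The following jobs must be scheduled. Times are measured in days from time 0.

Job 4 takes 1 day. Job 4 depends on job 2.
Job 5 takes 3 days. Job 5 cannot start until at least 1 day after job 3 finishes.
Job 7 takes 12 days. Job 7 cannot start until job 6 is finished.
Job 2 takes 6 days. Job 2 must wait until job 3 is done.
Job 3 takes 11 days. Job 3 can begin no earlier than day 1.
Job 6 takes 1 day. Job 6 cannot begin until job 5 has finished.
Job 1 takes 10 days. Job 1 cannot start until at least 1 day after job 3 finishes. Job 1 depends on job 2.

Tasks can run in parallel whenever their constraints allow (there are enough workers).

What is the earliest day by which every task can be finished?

29

Job 3 waits on its own release at day 1, so it starts at day 1 and finishes at 1 + 11 = day 12.
Job 5 waits on job 3 (finishes day 12, plus 1-day gap → day 13), so it starts at day 13 and finishes at 13 + 3 = day 16.
Job 6 waits on job 5 (finishes day 16), so it starts at day 16 and finishes at 16 + 1 = day 17.
Job 7 cannot begin until job 6 (finishes day 17). It runs from day 17 to 17 + 12 = day 29.
Job 2 waits on job 3 (finishes day 12), so it starts at day 12 and finishes at 12 + 6 = day 18.
Job 4 cannot begin until job 2 (finishes day 18). It runs from day 18 to 18 + 1 = day 19.
Job 1 needs all of job 3 (finishes day 12, plus 1-day gap → day 13); job 2 (finishes day 18). That puts its earliest start at day 18; it finishes at 18 + 10 = day 28.
All tasks are finished once the last one completes. Finish times: Job 1 at 28, Job 2 at 18, Job 3 at 12, Job 4 at 19, Job 5 at 16, Job 6 at 17, Job 7 at 29. The latest is day 29.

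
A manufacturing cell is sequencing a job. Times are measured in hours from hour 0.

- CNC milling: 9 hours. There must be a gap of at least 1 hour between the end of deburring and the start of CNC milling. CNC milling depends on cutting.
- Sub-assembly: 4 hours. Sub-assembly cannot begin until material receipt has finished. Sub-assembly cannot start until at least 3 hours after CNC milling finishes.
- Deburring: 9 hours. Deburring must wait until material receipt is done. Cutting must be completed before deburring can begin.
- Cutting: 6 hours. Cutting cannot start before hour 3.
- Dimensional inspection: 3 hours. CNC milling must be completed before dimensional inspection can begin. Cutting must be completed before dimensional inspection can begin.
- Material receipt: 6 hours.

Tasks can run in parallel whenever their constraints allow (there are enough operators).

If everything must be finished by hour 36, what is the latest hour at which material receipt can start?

To finish by hour 36, dimensional inspection (duration 3) must start no later than hour 33.
Sub-assembly must finish by hour 36; it takes 4 hours, so it must start by 36 − 4 = hour 32.
CNC milling has several dependents: dimensional inspection (must start by hour 33); sub-assembly (must start by hour 32, minus 3-hour gap → hour 29). The earliest of those limits is hour 29, so CNC milling must start by 29 − 9 = hour 20.
Deburring must finish before CNC milling (must start by hour 20, minus 1-hour gap → hour 19). With a 9-hour duration, deburring must start by 19 − 9 = hour 10.
Material receipt must finish in time for deburring (must start by hour 10); sub-assembly (must start by hour 32). The tightest is hour 10, so material receipt must start by 10 − 6 = hour 4.

4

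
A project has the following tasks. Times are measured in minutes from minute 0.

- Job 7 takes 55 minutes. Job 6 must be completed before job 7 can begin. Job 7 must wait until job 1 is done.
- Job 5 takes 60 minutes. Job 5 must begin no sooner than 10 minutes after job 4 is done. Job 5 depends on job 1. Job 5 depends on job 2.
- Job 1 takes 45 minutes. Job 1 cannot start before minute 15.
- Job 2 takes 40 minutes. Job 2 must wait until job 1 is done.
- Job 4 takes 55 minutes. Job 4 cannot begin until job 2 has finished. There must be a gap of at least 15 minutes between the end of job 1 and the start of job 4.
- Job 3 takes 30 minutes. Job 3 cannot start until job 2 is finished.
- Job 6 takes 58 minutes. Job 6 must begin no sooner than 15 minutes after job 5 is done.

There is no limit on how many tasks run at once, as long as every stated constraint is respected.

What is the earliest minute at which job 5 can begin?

165

After its own release at minute 15, job 1 can start at minute 15 and finishes at minute 60.
After job 1 (finishes minute 60), job 2 can start at minute 60 and finishes at minute 100.
Job 4 cannot start until job 2 (finishes minute 100); job 1 (finishes minute 60, plus 15-minute gap → minute 75). The controlling bound is minute 100, so job 4 finishes at 100 + 55 = minute 155.
Job 5 waits on job 4 (finishes minute 155, plus 10-minute gap → minute 165); job 1 (finishes minute 60); job 2 (finishes minute 100). The latest of these is minute 165, which is the earliest job 5 can start.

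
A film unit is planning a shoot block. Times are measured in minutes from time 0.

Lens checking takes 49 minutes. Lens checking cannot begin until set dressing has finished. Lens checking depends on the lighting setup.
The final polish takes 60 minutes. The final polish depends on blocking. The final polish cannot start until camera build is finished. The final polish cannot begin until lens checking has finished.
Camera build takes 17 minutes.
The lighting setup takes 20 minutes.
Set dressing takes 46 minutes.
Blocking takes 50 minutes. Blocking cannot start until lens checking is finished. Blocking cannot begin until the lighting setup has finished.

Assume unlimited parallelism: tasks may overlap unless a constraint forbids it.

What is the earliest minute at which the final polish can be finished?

Nothing blocks camera build, so it runs from minute 0 to minute 17.
Nothing blocks the lighting setup, so it runs from minute 0 to minute 20.
Set dressing has no prerequisites, so it starts at minute 0 and finishes at minute 46.
For lens checking: set dressing (finishes minute 46); the lighting setup (finishes minute 20). Taking the maximum gives a start of minute 46, and it finishes at 46 + 49 = minute 95.
Blocking needs all of lens checking (finishes minute 95); the lighting setup (finishes minute 20). That puts its earliest start at minute 95; it finishes at 95 + 50 = minute 145.
For the final polish: blocking (finishes minute 145); camera build (finishes minute 17); lens checking (finishes minute 95). Taking the maximum gives a start of minute 145, and it finishes at 145 + 60 = minute 205.

205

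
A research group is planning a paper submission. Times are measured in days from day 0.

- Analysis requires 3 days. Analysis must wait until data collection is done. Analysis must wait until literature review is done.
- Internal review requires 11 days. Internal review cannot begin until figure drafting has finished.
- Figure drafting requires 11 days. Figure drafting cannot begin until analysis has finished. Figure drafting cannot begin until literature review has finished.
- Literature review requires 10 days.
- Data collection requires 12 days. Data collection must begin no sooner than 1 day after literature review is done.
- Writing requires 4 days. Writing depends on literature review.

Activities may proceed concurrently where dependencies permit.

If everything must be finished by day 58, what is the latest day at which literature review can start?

10

Internal review must finish by day 58; it takes 11 days, so it must start by 58 − 11 = day 47.
Since internal review (must start by day 47) depends on it, figure drafting must finish by day 47. Backing off its 11-day duration gives a latest start of day 36.
Since figure drafting (must start by day 36) depends on it, analysis must finish by day 36. Backing off its 3-day duration gives a latest start of day 33.
Data collection must finish before analysis (must start by day 33). With a 12-day duration, data collection must start by 33 − 12 = day 21.
To finish by day 58, writing (duration 4) must start no later than day 54.
Literature review must finish in time for data collection (must start by day 21, minus 1-day gap → day 20); analysis (must start by day 33); figure drafting (must start by day 36); writing (must start by day 54). The tightest is day 20, so literature review must start by 20 − 10 = day 10.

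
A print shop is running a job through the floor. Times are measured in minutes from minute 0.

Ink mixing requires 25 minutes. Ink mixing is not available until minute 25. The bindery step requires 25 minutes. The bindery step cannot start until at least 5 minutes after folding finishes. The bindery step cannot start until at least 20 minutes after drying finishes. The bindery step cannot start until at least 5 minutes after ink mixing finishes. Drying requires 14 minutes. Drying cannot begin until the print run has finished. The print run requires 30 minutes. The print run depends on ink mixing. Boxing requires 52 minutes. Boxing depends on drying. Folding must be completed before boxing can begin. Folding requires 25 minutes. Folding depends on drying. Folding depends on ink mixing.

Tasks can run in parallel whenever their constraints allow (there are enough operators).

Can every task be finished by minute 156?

No

Ink mixing cannot begin until its own release at minute 25. It runs from minute 25 to 25 + 25 = minute 50.
After ink mixing (finishes minute 50), the print run can start at minute 50 and finishes at minute 80.
After the print run (finishes minute 80), drying can start at minute 80 and finishes at minute 94.
Folding needs all of drying (finishes minute 94); ink mixing (finishes minute 50). That puts its earliest start at minute 94; it finishes at 94 + 25 = minute 119.
Boxing has to wait for drying (finishes minute 94); folding (finishes minute 119). The latest of these is minute 119, so boxing runs minute 119 to 119 + 52 = minute 171.
The bindery step needs all of folding (finishes minute 119, plus 5-minute gap → minute 124); drying (finishes minute 94, plus 20-minute gap → minute 114); ink mixing (finishes minute 50, plus 5-minute gap → minute 55). That puts its earliest start at minute 124; it finishes at 124 + 25 = minute 149.
The earliest everything can be done is minute 171, which is after the deadline of 156, so it is not possible.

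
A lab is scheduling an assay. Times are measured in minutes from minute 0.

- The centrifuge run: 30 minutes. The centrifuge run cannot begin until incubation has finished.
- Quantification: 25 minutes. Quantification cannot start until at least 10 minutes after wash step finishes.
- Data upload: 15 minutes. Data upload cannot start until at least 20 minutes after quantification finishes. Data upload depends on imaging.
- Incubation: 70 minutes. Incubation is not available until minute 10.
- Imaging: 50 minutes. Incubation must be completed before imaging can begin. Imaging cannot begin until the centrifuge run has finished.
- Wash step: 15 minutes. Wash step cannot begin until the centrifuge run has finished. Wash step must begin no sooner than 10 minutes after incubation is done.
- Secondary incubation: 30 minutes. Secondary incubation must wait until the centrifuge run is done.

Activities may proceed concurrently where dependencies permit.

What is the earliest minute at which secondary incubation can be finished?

140

Incubation cannot begin until its own release at minute 10. It runs from minute 10 to 10 + 70 = minute 80.
The centrifuge run cannot begin until incubation (finishes minute 80). It runs from minute 80 to 80 + 30 = minute 110.
Secondary incubation cannot begin until the centrifuge run (finishes minute 110). It runs from minute 110 to 110 + 30 = minute 140.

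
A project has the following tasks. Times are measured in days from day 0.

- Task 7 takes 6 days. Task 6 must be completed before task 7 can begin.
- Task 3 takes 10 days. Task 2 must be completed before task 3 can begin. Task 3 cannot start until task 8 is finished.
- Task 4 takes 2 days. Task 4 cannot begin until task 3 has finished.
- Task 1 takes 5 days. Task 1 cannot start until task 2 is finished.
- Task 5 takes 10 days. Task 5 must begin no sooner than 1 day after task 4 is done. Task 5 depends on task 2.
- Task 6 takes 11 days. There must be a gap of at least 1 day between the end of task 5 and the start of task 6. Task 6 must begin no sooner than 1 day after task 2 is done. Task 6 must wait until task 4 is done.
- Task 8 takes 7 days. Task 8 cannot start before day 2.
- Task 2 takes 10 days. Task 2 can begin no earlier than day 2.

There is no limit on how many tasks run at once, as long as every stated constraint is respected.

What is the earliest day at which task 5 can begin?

25

Task 8 cannot begin until its own release at day 2. It runs from day 2 to 2 + 7 = day 9.
Task 2 waits on its own release at day 2, so it starts at day 2 and finishes at 2 + 10 = day 12.
For task 3: task 2 (finishes day 12); task 8 (finishes day 9). Taking the maximum gives a start of day 12, and it finishes at 12 + 10 = day 22.
After task 3 (finishes day 22), task 4 can start at day 22 and finishes at day 24.
Task 5 waits on task 4 (finishes day 24, plus 1-day gap → day 25); task 2 (finishes day 12). The latest of these is day 25, which is the earliest task 5 can start.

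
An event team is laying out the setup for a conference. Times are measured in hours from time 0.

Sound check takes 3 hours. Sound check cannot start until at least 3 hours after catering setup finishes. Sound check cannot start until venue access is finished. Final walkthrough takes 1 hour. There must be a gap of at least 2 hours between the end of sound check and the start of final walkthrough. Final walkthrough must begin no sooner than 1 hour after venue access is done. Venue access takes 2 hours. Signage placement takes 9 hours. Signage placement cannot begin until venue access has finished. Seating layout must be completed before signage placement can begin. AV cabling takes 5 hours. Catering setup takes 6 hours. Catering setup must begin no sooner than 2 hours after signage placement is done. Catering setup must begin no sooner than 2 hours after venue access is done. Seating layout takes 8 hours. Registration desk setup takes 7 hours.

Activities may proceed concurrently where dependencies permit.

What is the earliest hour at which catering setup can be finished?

Nothing blocks seating layout, so it runs from hour 0 to hour 8.
Venue access can start immediately at hour 0; it finishes at hour 2.
Signage placement cannot start until venue access (finishes hour 2); seating layout (finishes hour 8). The controlling bound is hour 8, so signage placement finishes at 8 + 9 = hour 17.
Catering setup has to wait for signage placement (finishes hour 17, plus 2-hour gap → hour 19); venue access (finishes hour 2, plus 2-hour gap → hour 4). The latest of these is hour 19, so catering setup runs hour 19 to 19 + 6 = hour 25.

25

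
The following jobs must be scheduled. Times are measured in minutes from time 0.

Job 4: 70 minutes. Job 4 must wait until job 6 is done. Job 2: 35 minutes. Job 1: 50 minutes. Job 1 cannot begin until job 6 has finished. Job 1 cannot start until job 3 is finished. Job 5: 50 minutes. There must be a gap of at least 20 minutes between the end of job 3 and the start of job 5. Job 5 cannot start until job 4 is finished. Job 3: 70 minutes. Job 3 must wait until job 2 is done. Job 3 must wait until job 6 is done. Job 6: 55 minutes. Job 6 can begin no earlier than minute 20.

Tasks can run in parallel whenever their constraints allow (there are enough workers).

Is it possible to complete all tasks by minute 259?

Job 6 waits on its own release at minute 20, so it starts at minute 20 and finishes at 20 + 55 = minute 75.
Job 4 cannot begin until job 6 (finishes minute 75). It runs from minute 75 to 75 + 70 = minute 145.
Nothing blocks job 2, so it runs from minute 0 to minute 35.
Job 3 has to wait for job 2 (finishes minute 35); job 6 (finishes minute 75). The latest of these is minute 75, so job 3 runs minute 75 to 75 + 70 = minute 145.
Job 5 needs all of job 3 (finishes minute 145, plus 20-minute gap → minute 165); job 4 (finishes minute 145). That puts its earliest start at minute 165; it finishes at 165 + 50 = minute 215.
Job 1 cannot start until job 6 (finishes minute 75); job 3 (finishes minute 145). The controlling bound is minute 145, so job 1 finishes at 145 + 50 = minute 195.
Every task is finished by minute 215, which is no later than the deadline of 259, so the schedule is feasible.

Yes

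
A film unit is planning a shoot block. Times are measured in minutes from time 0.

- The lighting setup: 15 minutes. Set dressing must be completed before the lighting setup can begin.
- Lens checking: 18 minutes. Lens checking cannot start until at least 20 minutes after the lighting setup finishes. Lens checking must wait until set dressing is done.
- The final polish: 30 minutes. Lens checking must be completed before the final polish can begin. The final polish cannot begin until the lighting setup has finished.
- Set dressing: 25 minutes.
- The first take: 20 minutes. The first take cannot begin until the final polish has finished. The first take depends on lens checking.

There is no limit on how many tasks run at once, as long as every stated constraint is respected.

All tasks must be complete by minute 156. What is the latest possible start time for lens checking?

88

To finish by minute 156, the first take (duration 20) must start no later than minute 136.
The final polish must finish before the first take (must start by minute 136). With a 30-minute duration, the final polish must start by 136 − 30 = minute 106.
Lens checking must finish in time for the final polish (must start by minute 106); the first take (must start by minute 136). The tightest is minute 106, so lens checking must start by 106 − 18 = minute 88.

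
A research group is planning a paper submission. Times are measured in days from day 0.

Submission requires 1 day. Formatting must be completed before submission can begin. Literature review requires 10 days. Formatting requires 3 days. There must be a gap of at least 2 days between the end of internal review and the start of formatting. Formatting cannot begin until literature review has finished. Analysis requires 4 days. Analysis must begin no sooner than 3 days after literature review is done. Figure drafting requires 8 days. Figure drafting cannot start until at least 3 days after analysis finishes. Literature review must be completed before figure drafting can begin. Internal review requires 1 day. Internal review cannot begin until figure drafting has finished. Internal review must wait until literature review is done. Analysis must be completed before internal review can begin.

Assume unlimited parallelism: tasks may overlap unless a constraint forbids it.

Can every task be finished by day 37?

Literature review can start immediately at day 0; it finishes at day 10.
Analysis cannot begin until literature review (finishes day 10, plus 3-day gap → day 13). It runs from day 13 to 13 + 4 = day 17.
Figure drafting cannot start until analysis (finishes day 17, plus 3-day gap → day 20); literature review (finishes day 10). The controlling bound is day 20, so figure drafting finishes at 20 + 8 = day 28.
Internal review has to wait for figure drafting (finishes day 28); literature review (finishes day 10); analysis (finishes day 17). The latest of these is day 28, so internal review runs day 28 to 28 + 1 = day 29.
For formatting: internal review (finishes day 29, plus 2-day gap → day 31); literature review (finishes day 10). Taking the maximum gives a start of day 31, and it finishes at 31 + 3 = day 34.
Submission cannot begin until formatting (finishes day 34). It runs from day 34 to 34 + 1 = day 35.
Every task is finished by day 35, which is no later than the deadline of 37, so the schedule is feasible.

Yes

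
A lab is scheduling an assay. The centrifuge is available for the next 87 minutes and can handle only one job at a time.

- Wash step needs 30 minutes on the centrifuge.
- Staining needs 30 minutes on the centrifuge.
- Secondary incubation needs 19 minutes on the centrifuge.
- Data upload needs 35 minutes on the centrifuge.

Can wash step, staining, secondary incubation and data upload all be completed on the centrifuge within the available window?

Running back to back, the jobs need 30 + 30 + 19 + 35 = 114 minutes on the centrifuge.
Since 114 > 87, they cannot all fit.

No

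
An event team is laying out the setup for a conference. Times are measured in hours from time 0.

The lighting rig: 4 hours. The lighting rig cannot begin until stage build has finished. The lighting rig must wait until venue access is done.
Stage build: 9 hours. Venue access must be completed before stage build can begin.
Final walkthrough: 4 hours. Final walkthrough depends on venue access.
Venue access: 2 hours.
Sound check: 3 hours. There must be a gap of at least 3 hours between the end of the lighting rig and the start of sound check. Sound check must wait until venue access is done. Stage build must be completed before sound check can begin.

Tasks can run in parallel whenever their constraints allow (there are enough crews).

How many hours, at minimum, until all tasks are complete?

Venue access has no prerequisites, so it starts at hour 0 and finishes at hour 2.
Final walkthrough waits on venue access (finishes hour 2), so it starts at hour 2 and finishes at 2 + 4 = hour 6.
Stage build cannot begin until venue access (finishes hour 2). It runs from hour 2 to 2 + 9 = hour 11.
For the lighting rig: stage build (finishes hour 11); venue access (finishes hour 2). Taking the maximum gives a start of hour 11, and it finishes at 11 + 4 = hour 15.
Sound check has to wait for the lighting rig (finishes hour 15, plus 3-hour gap → hour 18); venue access (finishes hour 2); stage build (finishes hour 11). The latest of these is hour 18, so sound check runs hour 18 to 18 + 3 = hour 21.
All tasks are finished once the last one completes. Finish times: Venue access at 2, Stage build at 11, The lighting rig at 15, Sound check at 21, Final walkthrough at 6. The latest is hour 21.

21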